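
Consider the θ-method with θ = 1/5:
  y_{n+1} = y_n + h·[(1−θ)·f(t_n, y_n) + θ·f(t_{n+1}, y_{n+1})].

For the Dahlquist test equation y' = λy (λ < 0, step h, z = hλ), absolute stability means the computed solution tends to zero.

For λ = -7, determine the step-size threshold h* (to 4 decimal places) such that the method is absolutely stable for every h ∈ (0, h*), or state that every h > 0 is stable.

(-3.3333,0); λ=-7 ⇒ h* = (10/3)/7 = 0.4762.

On y'=λy, z=hλ:
  y_{n+1} = y_n + z·[4/5·y_n + 1/5·y_{n+1}] ⇒ (1 − 1/5z)y_{n+1} = (1 + 4/5z)y_n
  so R(z) = (1 + 4/5z)/(1 − 1/5z).

Need |R(x)|<1, x<0.
x=-0.84: |R|=0.2808
R=−1: 1+4/5x = −1+1/5x ⇒ -3/5x=2 ⇒ x=2/(-3/5)=-3.3333
Confirm numerically:
  x=-3.034: |R|=0.88823 <1
  x=-2.787: |R|=0.78952 <1
  x=-2.714: |R|=0.75914 <1
  x=-3.742: |R|=1.14024 >1
  x=-3.715: |R|=1.13138 >1
  x=-3.483: |R|=1.05293 >1
Interval (-3.3333, 0).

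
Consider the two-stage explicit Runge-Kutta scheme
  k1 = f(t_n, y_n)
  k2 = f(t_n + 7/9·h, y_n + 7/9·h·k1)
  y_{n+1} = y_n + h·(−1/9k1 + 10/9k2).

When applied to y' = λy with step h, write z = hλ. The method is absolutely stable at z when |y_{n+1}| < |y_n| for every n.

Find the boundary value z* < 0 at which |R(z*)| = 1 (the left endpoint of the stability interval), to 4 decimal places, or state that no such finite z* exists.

left endpoint -1.1571.

With y'=λy (z=hλ):
  k1=λy_n ⇒ h·k1=z·y_n;  k2=λ(1+7/9z)y_n ⇒ h·k2=z(1+7/9z)y_n
  y_{n+1}/y_n = 1 − 1/9z + 10/9z(1+7/9z) = 1 + z + 70/81z²
  ⇒ R(z) = 1 + z + 70/81z².

Find x<0 with |R(x)|<1.
x=-1.4: |R|=1.2938
R=1: x+70/81x²=0 ⇒ x=−81/70=-1.1571; min R=1−1/(4·70/81)=0.7107>−1
Confirm numerically:
  x=-0.992: |R|=0.85843 <1
  x=-0.914: |R|=0.80795 <1
  x=-0.718: |R|=0.72751 <1
  x=-0.658: |R|=0.71617 <1
  x=-1.645: |R|=1.69354 >1
  x=-1.548: |R|=1.52288 >1
  x=-1.497: |R|=1.43967 >1
Stable set (-1.1571, 0).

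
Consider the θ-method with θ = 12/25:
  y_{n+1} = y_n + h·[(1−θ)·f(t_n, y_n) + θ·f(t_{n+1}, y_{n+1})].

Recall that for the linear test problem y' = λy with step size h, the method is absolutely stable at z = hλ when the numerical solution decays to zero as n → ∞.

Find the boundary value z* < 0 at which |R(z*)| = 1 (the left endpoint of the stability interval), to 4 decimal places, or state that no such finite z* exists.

Set f=λy, z=hλ:
  y_{n+1} = y_n + z·[13/25·y_n + 12/25·y_{n+1}] ⇒ (1 − 12/25z)y_{n+1} = (1 + 13/25z)y_n
  ⇒ R(z) = (1 + 13/25z)/(1 − 12/25z).

Find x<0 with |R(x)|<1.
x=-1.17: |R|=0.2508
R=−1: 1+13/25x = −1+12/25x ⇒ -1/25x=2 ⇒ x=2/(-1/25)=-50.0000
Confirm numerically:
  x=-35.598: |R|=0.96815 <1
  x=-33.952: |R|=0.96289 <1
  x=-28.500: |R|=0.94142 <1
  x=-50.570: |R|=1.00090 >1
  x=-50.435: |R|=1.00069 >1
  x=-50.075: |R|=1.00012 >1
So |R|<1 on (-50.0000, 0).

left endpoint -50.0000.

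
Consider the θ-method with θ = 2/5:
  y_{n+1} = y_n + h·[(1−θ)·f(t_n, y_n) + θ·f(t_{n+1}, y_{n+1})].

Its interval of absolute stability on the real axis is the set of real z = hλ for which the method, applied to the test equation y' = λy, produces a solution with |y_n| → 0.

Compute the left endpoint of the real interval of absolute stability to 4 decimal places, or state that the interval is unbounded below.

z* = -10.0000.

Test eqn y'=λy, z=hλ:
  y_{n+1} = y_n + z·[3/5·y_n + 2/5·y_{n+1}] ⇒ (1 − 2/5z)y_{n+1} = (1 + 3/5z)y_n
  so R(z) = (1 + 3/5z)/(1 − 2/5z).

Need |R(x)|<1, x<0.
x=-0.38: |R|=0.6701
R=−1: 1+3/5x = −1+2/5x ⇒ -1/5x=2 ⇒ x=2/(-1/5)=-10.0000
Confirm numerically:
  x=-8.325: |R|=0.92263 <1
  x=-7.033: |R|=0.84438 <1
  x=-4.021: |R|=0.54156 <1
  x=-10.446: |R|=1.01723 >1
  x=-10.223: |R|=1.00876 >1
Interval (-10.0000, 0).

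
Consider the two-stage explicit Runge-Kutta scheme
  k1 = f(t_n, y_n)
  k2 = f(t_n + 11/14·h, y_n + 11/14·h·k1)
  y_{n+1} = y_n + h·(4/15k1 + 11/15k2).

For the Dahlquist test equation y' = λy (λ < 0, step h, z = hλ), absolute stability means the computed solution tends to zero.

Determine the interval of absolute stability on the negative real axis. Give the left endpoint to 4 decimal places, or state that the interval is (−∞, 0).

z∈(-1.7355,0).

With y'=λy (z=hλ):
  k1=λy_n ⇒ h·k1=z·y_n;  k2=λ(1+11/14z)y_n ⇒ h·k2=z(1+11/14z)y_n
  y_{n+1}/y_n = 1 + 4/15z + 11/15z(1+11/14z) = 1 + z + 121/210z²
  Hence R(z) = 1 + z + 121/210z².

Solve |R(x)|<1 on ℝ⁻.
x=-0.91: |R|=0.5671
R=1: x+121/210x²=0 ⇒ x=−210/121=-1.7355; min R=1−1/(4·121/210)=0.5661>−1
Confirm numerically:
  x=-1.148: |R|=0.61136 <1
  x=-1.145: |R|=0.61040 <1
  x=-0.978: |R|=0.57312 <1
  x=-0.890: |R|=0.56640 <1
  x=-2.245: |R|=1.65901 >1
  x=-2.234: |R|=1.64163 >1
So |R|<1 on (-1.7355, 0).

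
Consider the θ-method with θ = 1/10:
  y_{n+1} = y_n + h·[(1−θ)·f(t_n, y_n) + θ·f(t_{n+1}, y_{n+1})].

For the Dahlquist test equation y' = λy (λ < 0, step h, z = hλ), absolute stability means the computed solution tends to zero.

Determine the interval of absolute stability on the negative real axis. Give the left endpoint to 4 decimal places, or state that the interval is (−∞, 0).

z∈(-2.5000,0).

Test eqn y'=λy, z=hλ:
  y_{n+1} = y_n + z·[9/10·y_n + 1/10·y_{n+1}] ⇒ (1 − 1/10z)y_{n+1} = (1 + 9/10z)y_n
  so R(z) = (1 + 9/10z)/(1 − 1/10z).

Need |R(x)|<1, x<0.
x=-0.81: |R|=0.2507
R=−1: 1+9/10x = −1+1/10x ⇒ -4/5x=2 ⇒ x=2/(-4/5)=-2.5000
Confirm numerically:
  x=-2.420: |R|=0.94847 <1
  x=-1.617: |R|=0.39193 <1
  x=-1.480: |R|=0.28920 <1
  x=-2.826: |R|=1.20334 >1
  x=-2.799: |R|=1.18689 >1
  x=-2.616: |R|=1.07356 >1
So |R|<1 on (-2.5000, 0).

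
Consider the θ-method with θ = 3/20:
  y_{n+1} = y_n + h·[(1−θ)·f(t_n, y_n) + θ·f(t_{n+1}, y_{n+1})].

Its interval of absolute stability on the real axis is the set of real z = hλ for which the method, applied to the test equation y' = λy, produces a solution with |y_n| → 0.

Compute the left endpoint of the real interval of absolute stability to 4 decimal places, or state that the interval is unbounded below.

z* = -2.8571.

Set f=λy, z=hλ:
  y_{n+1} = y_n + z·[17/20·y_n + 3/20·y_{n+1}] ⇒ (1 − 3/20z)y_{n+1} = (1 + 17/20z)y_n
  R(z) = (1 + 17/20z)/(1 − 3/20z).

Boundary: |R(x)|=1, x<0.
x=-0.97: |R|=0.1532
R=−1: 1+17/20x = −1+3/20x ⇒ -7/10x=2 ⇒ x=2/(-7/10)=-2.8571
Confirm numerically:
  x=-2.743: |R|=0.94339 <1
  x=-2.472: |R|=0.80333 <1
  x=-1.632: |R|=0.31105 <1
  x=-1.395: |R|=0.15361 <1
  x=-3.329: |R|=1.22030 >1
  x=-3.293: |R|=1.20422 >1
  x=-3.013: |R|=1.07514 >1
So |R|<1 on (-2.8571, 0).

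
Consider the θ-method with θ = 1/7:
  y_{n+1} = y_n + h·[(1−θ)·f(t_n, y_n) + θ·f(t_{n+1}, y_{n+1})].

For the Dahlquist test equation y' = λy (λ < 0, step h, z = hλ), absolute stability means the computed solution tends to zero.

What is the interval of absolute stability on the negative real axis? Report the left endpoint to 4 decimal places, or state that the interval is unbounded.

Set f=λy, z=hλ:
  y_{n+1} = y_n + z·[6/7·y_n + 1/7·y_{n+1}] ⇒ (1 − 1/7z)y_{n+1} = (1 + 6/7z)y_n
  ⇒ R(z) = (1 + 6/7z)/(1 − 1/7z).

Boundary: |R(x)|=1, x<0.
x=-0.78: |R|=0.2982
R=−1: 1+6/7x = −1+1/7x ⇒ -5/7x=2 ⇒ x=2/(-5/7)=-2.8000
Confirm numerically:
  x=-2.140: |R|=0.63895 <1
  x=-1.772: |R|=0.41404 <1
  x=-1.719: |R|=0.38009 <1
  x=-1.391: |R|=0.16041 <1
  x=-3.398: |R|=1.28756 >1
  x=-3.202: |R|=1.19702 >1
  x=-2.967: |R|=1.08378 >1
So |R|<1 on (-2.8000, 0).

(-2.8000, 0).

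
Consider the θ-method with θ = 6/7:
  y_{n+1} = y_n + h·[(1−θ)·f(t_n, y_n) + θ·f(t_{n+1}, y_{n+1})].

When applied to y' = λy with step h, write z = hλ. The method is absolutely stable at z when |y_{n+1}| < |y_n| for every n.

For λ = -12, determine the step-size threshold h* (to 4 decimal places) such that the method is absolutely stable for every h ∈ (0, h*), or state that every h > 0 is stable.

unbounded; (−∞, 0). Any h>0 works for λ=-12.

Set f=λy, z=hλ:
  y_{n+1} = y_n + z·[1/7·y_n + 6/7·y_{n+1}] ⇒ (1 − 6/7z)y_{n+1} = (1 + 1/7z)y_n
  so R(z) = (1 + 1/7z)/(1 − 6/7z).

Boundary: |R(x)|=1, x<0.
x=-1.67: |R|=0.3132
x=-2: |R|=0.2632
x=-10: |R|=0.0448
x=-100: |R|=0.1532
θ=6/7≥1/2 ⇒ |1+1/7x|<|1−6/7x| ∀x<0 ⇒ stable on all of ℝ⁻.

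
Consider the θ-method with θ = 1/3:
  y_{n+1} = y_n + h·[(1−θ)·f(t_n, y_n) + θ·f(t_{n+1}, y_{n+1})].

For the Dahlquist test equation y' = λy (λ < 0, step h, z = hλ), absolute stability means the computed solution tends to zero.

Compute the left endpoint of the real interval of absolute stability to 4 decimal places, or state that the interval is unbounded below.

z* = -6.0000.

With y'=λy (z=hλ):
  y_{n+1} = y_n + z·[2/3·y_n + 1/3·y_{n+1}] ⇒ (1 − 1/3z)y_{n+1} = (1 + 2/3z)y_n
  R(z) = (1 + 2/3z)/(1 − 1/3z).

Find x<0 with |R(x)|<1.
x=-1.21: |R|=0.1378
R=−1: 1+2/3x = −1+1/3x ⇒ -1/3x=2 ⇒ x=2/(-1/3)=-6.0000
Confirm numerically:
  x=-5.539: |R|=0.94601 <1
  x=-4.821: |R|=0.84925 <1
  x=-3.970: |R|=0.70875 <1
  x=-6.566: |R|=1.05917 >1
  x=-6.334: |R|=1.03578 >1
So |R|<1 on (-6.0000, 0).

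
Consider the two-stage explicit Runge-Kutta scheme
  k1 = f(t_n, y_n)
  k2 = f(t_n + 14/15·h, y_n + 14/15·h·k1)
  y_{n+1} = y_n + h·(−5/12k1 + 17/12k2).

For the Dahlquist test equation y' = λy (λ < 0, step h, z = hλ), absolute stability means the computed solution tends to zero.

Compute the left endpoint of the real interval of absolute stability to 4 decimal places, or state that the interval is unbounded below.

Set f=λy, z=hλ:
  k1=λy_n ⇒ h·k1=z·y_n;  k2=λ(1+14/15z)y_n ⇒ h·k2=z(1+14/15z)y_n
  y_{n+1}/y_n = 1 − 5/12z + 17/12z(1+14/15z) = 1 + z + 119/90z²
  Hence R(z) = 1 + z + 119/90z².

Need |R(x)|<1, x<0.
x=-1.58: |R|=2.7208
R=1: x+119/90x²=0 ⇒ x=−90/119=-0.7563; min R=1−1/(4·119/90)=0.8109>−1
Confirm numerically:
  x=-0.670: |R|=0.92355 <1
  x=-0.647: |R|=0.90649 <1
  x=-0.645: |R|=0.90508 <1
  x=-0.414: |R|=0.81262 <1
  x=-1.265: |R|=1.85085 >1
  x=-0.920: |R|=1.19913 >1
Interval (-0.7563, 0).

left endpoint -0.7563.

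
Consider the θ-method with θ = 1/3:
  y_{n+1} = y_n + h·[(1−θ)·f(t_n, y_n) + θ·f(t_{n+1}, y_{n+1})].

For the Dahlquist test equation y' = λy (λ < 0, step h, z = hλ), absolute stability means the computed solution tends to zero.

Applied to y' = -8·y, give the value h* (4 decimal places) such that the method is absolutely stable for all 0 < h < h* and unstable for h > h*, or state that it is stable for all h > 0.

(-6.0000,0); λ=-8 ⇒ h* = (6)/8 = 0.7500.

Set f=λy, z=hλ:
  y_{n+1} = y_n + z·[2/3·y_n + 1/3·y_{n+1}] ⇒ (1 − 1/3z)y_{n+1} = (1 + 2/3z)y_n
  ⇒ R(z) = (1 + 2/3z)/(1 − 1/3z).

Need |R(x)|<1, x<0.
x=-0.37: |R|=0.6706
R=−1: 1+2/3x = −1+1/3x ⇒ -1/3x=2 ⇒ x=2/(-1/3)=-6.0000
Confirm numerically:
  x=-5.415: |R|=0.93048 <1
  x=-3.463: |R|=0.60746 <1
  x=-3.098: |R|=0.52411 <1
  x=-2.758: |R|=0.43696 <1
  x=-6.546: |R|=1.05720 >1
  x=-6.422: |R|=1.04479 >1
  x=-6.099: |R|=1.01088 >1
Interval (-6.0000, 0).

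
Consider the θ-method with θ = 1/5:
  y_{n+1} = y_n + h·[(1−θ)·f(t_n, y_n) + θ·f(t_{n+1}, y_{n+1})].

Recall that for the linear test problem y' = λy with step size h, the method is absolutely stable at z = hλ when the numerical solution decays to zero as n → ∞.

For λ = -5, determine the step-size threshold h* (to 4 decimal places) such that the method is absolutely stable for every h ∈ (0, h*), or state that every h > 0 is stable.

Set f=λy, z=hλ:
  y_{n+1} = y_n + z·[4/5·y_n + 1/5·y_{n+1}] ⇒ (1 − 1/5z)y_{n+1} = (1 + 4/5z)y_n
  R(z) = (1 + 4/5z)/(1 − 1/5z).

Find x<0 with |R(x)|<1.
x=-1.24: |R|=0.0064
R=−1: 1+4/5x = −1+1/5x ⇒ -3/5x=2 ⇒ x=2/(-3/5)=-3.3333
Confirm numerically:
  x=-2.454: |R|=0.64610 <1
  x=-2.209: |R|=0.53211 <1
  x=-2.016: |R|=0.43672 <1
  x=-3.740: |R|=1.13959 >1
  x=-3.368: |R|=1.01243 >1
Interval (-3.3333, 0).

(-3.3333,0); λ=-5 ⇒ h* = (10/3)/5 = 0.6667.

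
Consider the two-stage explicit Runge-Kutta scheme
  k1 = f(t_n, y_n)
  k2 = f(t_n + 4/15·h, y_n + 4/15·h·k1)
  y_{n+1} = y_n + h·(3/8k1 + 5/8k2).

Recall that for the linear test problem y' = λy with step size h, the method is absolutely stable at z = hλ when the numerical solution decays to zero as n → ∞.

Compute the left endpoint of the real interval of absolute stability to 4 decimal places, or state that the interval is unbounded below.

Test eqn y'=λy, z=hλ:
  k1=λy_n ⇒ h·k1=z·y_n;  k2=λ(1+4/15z)y_n ⇒ h·k2=z(1+4/15z)y_n
  y_{n+1}/y_n = 1 + 3/8z + 5/8z(1+4/15z) = 1 + z + 1/6z²
  so R(z) = 1 + z + 1/6z².

Need |R(x)|<1, x<0.
x=-0.59: |R|=0.4680
R=1: x+1/6x²=0 ⇒ x=−6=-6.0000; min R=1−1/(4·1/6)=-0.5000>−1
Confirm numerically:
  x=-5.857: |R|=0.86041 <1
  x=-5.575: |R|=0.60510 <1
  x=-3.920: |R|=0.35893 <1
  x=-3.027: |R|=0.49988 <1
  x=-6.344: |R|=1.36372 >1
  x=-6.034: |R|=1.03419 >1
Stable set (-6.0000, 0).

left endpoint -6.0000.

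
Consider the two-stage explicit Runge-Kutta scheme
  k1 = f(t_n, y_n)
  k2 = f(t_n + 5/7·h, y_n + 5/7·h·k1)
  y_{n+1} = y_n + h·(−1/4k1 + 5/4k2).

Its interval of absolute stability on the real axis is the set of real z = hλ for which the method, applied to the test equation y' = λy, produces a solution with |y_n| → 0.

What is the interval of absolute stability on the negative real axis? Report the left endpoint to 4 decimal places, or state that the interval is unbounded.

z∈(-1.1200,0).

Set f=λy, z=hλ:
  k1=λy_n ⇒ h·k1=z·y_n;  k2=λ(1+5/7z)y_n ⇒ h·k2=z(1+5/7z)y_n
  y_{n+1}/y_n = 1 − 1/4z + 5/4z(1+5/7z) = 1 + z + 25/28z²
  Hence R(z) = 1 + z + 25/28z².

Need |R(x)|<1, x<0.
x=-1.77: |R|=2.0272
R=1: x+25/28x²=0 ⇒ x=−28/25=-1.1200; min R=1−1/(4·25/28)=0.7200>−1
Confirm numerically:
  x=-1.077: |R|=0.95865 <1
  x=-0.808: |R|=0.77491 <1
  x=-0.720: |R|=0.74286 <1
  x=-0.498: |R|=0.72343 <1
  x=-1.615: |R|=1.71377 >1
  x=-1.472: |R|=1.46263 >1
  x=-1.195: |R|=1.08002 >1
Interval (-1.1200, 0).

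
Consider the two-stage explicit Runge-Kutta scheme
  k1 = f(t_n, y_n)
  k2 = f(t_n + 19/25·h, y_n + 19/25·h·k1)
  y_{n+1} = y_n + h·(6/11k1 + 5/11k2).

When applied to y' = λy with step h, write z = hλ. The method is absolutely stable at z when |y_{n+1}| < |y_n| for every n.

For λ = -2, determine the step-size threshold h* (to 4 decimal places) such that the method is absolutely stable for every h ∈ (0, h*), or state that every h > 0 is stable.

(-2.8947,0); λ=-2 ⇒ h* = (55/19)/2 = 1.4474.

Test eqn y'=λy, z=hλ:
  k1=λy_n ⇒ h·k1=z·y_n;  k2=λ(1+19/25z)y_n ⇒ h·k2=z(1+19/25z)y_n
  y_{n+1}/y_n = 1 + 6/11z + 5/11z(1+19/25z) = 1 + z + 19/55z²
  so R(z) = 1 + z + 19/55z².

Solve |R(x)|<1 on ℝ⁻.
x=-1.53: |R|=0.2787
R=1: x+19/55x²=0 ⇒ x=−55/19=-2.8947; min R=1−1/(4·19/55)=0.2763>−1
Confirm numerically:
  x=-2.193: |R|=0.46838 <1
  x=-1.580: |R|=0.28239 <1
  x=-1.302: |R|=0.28362 <1
  x=-3.357: |R|=1.53608 >1
  x=-3.084: |R|=1.20164 >1
  x=-2.926: |R|=1.03160 >1
Interval (-2.8947, 0).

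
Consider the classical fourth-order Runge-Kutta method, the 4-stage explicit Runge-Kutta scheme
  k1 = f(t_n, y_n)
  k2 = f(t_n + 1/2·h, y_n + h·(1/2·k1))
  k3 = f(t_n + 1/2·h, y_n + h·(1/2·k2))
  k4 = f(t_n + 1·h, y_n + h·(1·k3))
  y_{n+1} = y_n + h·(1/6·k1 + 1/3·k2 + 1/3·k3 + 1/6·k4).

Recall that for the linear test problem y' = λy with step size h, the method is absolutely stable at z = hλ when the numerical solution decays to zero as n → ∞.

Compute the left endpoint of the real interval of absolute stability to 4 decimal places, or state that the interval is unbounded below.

On y'=λy, z=hλ:
  order 4, 4-stage ⇒ R(z)=1+z+z^2/2+z^3/6+z^4/24
  (e.g. R(-1.14)=0.33325, |R|=0.33325)

Solve |R(x)|<1 on ℝ⁻.
x=-1.14: |R|=0.3332
|R(-1.89)|=0.3025 |R(-1.27)|=0.3034 |R(-1.22)|=0.3139
Bisect:
  x_lo=-3.5133 |R|=2.7790  x_hi=-0.3308 |R|=0.7184
  mid=-1.92206 |R|=0.31031 →hi
  mid=-2.71770 |R|=0.90278 →hi
  mid=-3.11552 |R|=1.62323 →lo
  mid=-2.91661 |R|=1.21671 →lo
  mid=-2.81715 |R|=1.04910 →lo
  mid=-2.76742 |R|=0.97339 →hi
  mid=-2.79229 |R|=1.01059 →lo
  mid=-2.77985 |R|=0.99183 →hi
  ...
  [-2.78529,-2.78510] ⇒ x*=-2.7853
Stable set (-2.7853, 0).

z* = -2.7853.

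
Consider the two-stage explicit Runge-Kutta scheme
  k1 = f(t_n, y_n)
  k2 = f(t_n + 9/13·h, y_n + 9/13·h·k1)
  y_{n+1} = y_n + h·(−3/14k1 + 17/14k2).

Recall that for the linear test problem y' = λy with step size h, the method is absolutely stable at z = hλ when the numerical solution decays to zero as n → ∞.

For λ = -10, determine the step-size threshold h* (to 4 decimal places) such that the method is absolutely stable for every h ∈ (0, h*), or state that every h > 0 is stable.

With y'=λy (z=hλ):
  k1=λy_n ⇒ h·k1=z·y_n;  k2=λ(1+9/13z)y_n ⇒ h·k2=z(1+9/13z)y_n
  y_{n+1}/y_n = 1 − 3/14z + 17/14z(1+9/13z) = 1 + z + 153/182z²
  Hence R(z) = 1 + z + 153/182z².

Solve |R(x)|<1 on ℝ⁻.
x=-1.79: |R|=1.9036
R=1: x+153/182x²=0 ⇒ x=−182/153=-1.1895; min R=1−1/(4·153/182)=0.7026>−1
Confirm numerically:
  x=-1.114: |R|=0.92925 <1
  x=-0.770: |R|=0.72843 <1
  x=-0.761: |R|=0.72584 <1
  x=-1.638: |R|=1.61753 >1
  x=-1.563: |R|=1.49070 >1
  x=-1.548: |R|=1.46648 >1
Stable set (-1.1895, 0).

(-1.1895,0); λ=-10 ⇒ h* = (182/153)/10 = 0.1190.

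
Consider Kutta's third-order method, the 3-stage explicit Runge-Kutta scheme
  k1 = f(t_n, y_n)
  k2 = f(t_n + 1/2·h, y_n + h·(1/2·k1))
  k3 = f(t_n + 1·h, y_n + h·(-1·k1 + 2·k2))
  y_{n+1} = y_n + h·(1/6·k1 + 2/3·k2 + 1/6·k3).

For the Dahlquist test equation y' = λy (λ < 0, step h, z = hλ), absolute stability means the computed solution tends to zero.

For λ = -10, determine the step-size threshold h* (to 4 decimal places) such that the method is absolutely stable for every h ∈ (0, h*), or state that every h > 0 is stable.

Test eqn y'=λy, z=hλ:
  order 3, 3-stage ⇒ R(z)=1+z+z^2/2+z^3/6
  (e.g. R(-0.64)=0.52111, |R|=0.52111)

Need |R(x)|<1, x<0.
x=-0.64: |R|=0.5211
|R(-2.87)|=1.6915 |R(-2.76)|=1.4553 |R(-2.66)|=1.2590
Bisect:
  x_lo=-2.8289 |R|=1.6006  x_hi=-0.1209 |R|=0.8861
  mid=-1.47489 |R|=0.07804 →hi
  mid=-2.15188 |R|=0.49733 →hi
  mid=-2.49038 |R|=0.96360 →hi
  mid=-2.65962 |R|=1.25834 →lo
  mid=-2.57500 |R|=1.10533 →lo
  mid=-2.53269 |R|=1.03309 →lo
  mid=-2.51153 |R|=0.99801 →hi
  mid=-2.52211 |R|=1.01547 →lo
  ...
  [-2.51286,-2.51269] ⇒ x*=-2.5127
Interval (-2.5127, 0).

(-2.5127,0); λ=-10 ⇒ h* = 0.2513.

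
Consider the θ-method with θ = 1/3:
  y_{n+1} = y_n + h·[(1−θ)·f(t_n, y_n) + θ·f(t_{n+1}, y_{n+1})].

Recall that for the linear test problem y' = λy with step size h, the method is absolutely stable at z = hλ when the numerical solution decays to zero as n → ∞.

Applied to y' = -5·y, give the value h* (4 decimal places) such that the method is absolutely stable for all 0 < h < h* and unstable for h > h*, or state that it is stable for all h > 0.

(-6.0000,0); λ=-5 ⇒ h* = (6)/5 = 1.2000.

Set f=λy, z=hλ:
  y_{n+1} = y_n + z·[2/3·y_n + 1/3·y_{n+1}] ⇒ (1 − 1/3z)y_{n+1} = (1 + 2/3z)y_n
  so R(z) = (1 + 2/3z)/(1 − 1/3z).

Find x<0 with |R(x)|<1.
x=-1.52: |R|=0.0088
R=−1: 1+2/3x = −1+1/3x ⇒ -1/3x=2 ⇒ x=2/(-1/3)=-6.0000
Confirm numerically:
  x=-5.293: |R|=0.91475 <1
  x=-4.476: |R|=0.79615 <1
  x=-3.802: |R|=0.67686 <1
  x=-2.510: |R|=0.36661 <1
  x=-6.535: |R|=1.05611 >1
  x=-6.448: |R|=1.04742 >1
So |R|<1 on (-6.0000, 0).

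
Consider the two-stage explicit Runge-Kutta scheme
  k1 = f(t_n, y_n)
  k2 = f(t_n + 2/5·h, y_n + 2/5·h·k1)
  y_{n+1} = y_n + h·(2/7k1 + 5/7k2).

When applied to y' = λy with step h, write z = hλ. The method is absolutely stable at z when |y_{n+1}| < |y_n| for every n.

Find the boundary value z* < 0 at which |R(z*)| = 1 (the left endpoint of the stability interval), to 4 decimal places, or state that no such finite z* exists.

Test eqn y'=λy, z=hλ:
  k1=λy_n ⇒ h·k1=z·y_n;  k2=λ(1+2/5z)y_n ⇒ h·k2=z(1+2/5z)y_n
  y_{n+1}/y_n = 1 + 2/7z + 5/7z(1+2/5z) = 1 + z + 2/7z²
  Hence R(z) = 1 + z + 2/7z².

Solve |R(x)|<1 on ℝ⁻.
x=-1.37: |R|=0.1663
R=1: x+2/7x²=0 ⇒ x=−7/2=-3.5000; min R=1−1/(4·2/7)=0.1250>−1
Confirm numerically:
  x=-3.317: |R|=0.82657 <1
  x=-3.020: |R|=0.58583 <1
  x=-2.226: |R|=0.18974 <1
  x=-3.864: |R|=1.40186 >1
  x=-3.665: |R|=1.17278 >1
  x=-3.534: |R|=1.03433 >1
Interval (-3.5000, 0).

left endpoint -3.5000.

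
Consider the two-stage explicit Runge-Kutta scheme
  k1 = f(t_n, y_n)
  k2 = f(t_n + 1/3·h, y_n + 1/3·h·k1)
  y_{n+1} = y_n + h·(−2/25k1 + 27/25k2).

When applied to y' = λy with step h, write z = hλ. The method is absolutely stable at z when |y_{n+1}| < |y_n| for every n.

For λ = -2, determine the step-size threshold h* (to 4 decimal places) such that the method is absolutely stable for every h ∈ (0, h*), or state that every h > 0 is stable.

(-2.7778,0); λ=-2 ⇒ h* = (25/9)/2 = 1.3889.

Test eqn y'=λy, z=hλ:
  k1=λy_n ⇒ h·k1=z·y_n;  k2=λ(1+1/3z)y_n ⇒ h·k2=z(1+1/3z)y_n
  y_{n+1}/y_n = 1 − 2/25z + 27/25z(1+1/3z) = 1 + z + 9/25z²
  so R(z) = 1 + z + 9/25z².

Boundary: |R(x)|=1, x<0.
x=-1.78: |R|=0.3606
R=1: x+9/25x²=0 ⇒ x=−25/9=-2.7778; min R=1−1/(4·9/25)=0.3056>−1
Confirm numerically:
  x=-2.298: |R|=0.60309 <1
  x=-1.783: |R|=0.36147 <1
  x=-1.481: |R|=0.30861 <1
  x=-1.445: |R|=0.30669 <1
  x=-3.041: |R|=1.28817 >1
  x=-2.987: |R|=1.22498 >1
  x=-2.804: |R|=1.02647 >1
Stable set (-2.7778, 0).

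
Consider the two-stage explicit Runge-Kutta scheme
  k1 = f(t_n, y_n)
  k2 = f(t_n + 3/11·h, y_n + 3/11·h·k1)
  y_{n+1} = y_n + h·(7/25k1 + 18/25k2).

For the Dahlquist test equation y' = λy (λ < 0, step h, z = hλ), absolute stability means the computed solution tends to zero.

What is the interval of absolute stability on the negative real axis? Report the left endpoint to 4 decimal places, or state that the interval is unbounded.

Test eqn y'=λy, z=hλ:
  k1=λy_n ⇒ h·k1=z·y_n;  k2=λ(1+3/11z)y_n ⇒ h·k2=z(1+3/11z)y_n
  y_{n+1}/y_n = 1 + 7/25z + 18/25z(1+3/11z) = 1 + z + 54/275z²
  ⇒ R(z) = 1 + z + 54/275z².

Solve |R(x)|<1 on ℝ⁻.
x=-0.53: |R|=0.5252
R=1: x+54/275x²=0 ⇒ x=−275/54=-5.0926; min R=1−1/(4·54/275)=-0.2731>−1
Confirm numerically:
  x=-5.011: |R|=0.91971 <1
  x=-3.523: |R|=0.08583 <1
  x=-2.649: |R|=0.27108 <1
  x=-5.544: |R|=1.49142 >1
  x=-5.537: |R|=1.48319 >1
  x=-5.291: |R|=1.20614 >1
Stable set (-5.0926, 0).

(-5.0926, 0).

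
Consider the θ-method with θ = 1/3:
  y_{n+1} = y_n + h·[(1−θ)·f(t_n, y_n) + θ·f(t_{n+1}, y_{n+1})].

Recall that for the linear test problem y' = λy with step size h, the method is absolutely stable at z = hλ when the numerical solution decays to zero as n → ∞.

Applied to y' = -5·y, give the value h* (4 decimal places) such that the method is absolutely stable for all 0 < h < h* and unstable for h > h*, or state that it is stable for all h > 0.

Test eqn y'=λy, z=hλ:
  y_{n+1} = y_n + z·[2/3·y_n + 1/3·y_{n+1}] ⇒ (1 − 1/3z)y_{n+1} = (1 + 2/3z)y_n
  R(z) = (1 + 2/3z)/(1 − 1/3z).

Boundary: |R(x)|=1, x<0.
x=-1.33: |R|=0.0785
R=−1: 1+2/3x = −1+1/3x ⇒ -1/3x=2 ⇒ x=2/(-1/3)=-6.0000
Confirm numerically:
  x=-4.945: |R|=0.86721 <1
  x=-4.012: |R|=0.71649 <1
  x=-3.228: |R|=0.55491 <1
  x=-6.379: |R|=1.04041 >1
  x=-6.366: |R|=1.03908 >1
  x=-6.063: |R|=1.00695 >1
Stable set (-6.0000, 0).

(-6.0000,0); λ=-5 ⇒ h* = (6)/5 = 1.2000.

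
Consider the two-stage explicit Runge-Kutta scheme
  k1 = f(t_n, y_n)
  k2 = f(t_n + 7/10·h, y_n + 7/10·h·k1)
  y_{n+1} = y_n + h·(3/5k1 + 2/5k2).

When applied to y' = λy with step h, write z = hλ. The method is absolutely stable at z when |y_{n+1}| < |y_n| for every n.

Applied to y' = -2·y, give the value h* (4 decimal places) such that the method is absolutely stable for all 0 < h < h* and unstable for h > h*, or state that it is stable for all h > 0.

(-3.5714,0); λ=-2 ⇒ h* = (25/7)/2 = 1.7857.

Set f=λy, z=hλ:
  k1=λy_n ⇒ h·k1=z·y_n;  k2=λ(1+7/10z)y_n ⇒ h·k2=z(1+7/10z)y_n
  y_{n+1}/y_n = 1 + 3/5z + 2/5z(1+7/10z) = 1 + z + 7/25z²
  R(z) = 1 + z + 7/25z².

Boundary: |R(x)|=1, x<0.
x=-1.04: |R|=0.2628
R=1: x+7/25x²=0 ⇒ x=−25/7=-3.5714; min R=1−1/(4·7/25)=0.1071>−1
Confirm numerically:
  x=-3.176: |R|=0.64835 <1
  x=-1.901: |R|=0.11086 <1
  x=-1.759: |R|=0.10734 <1
  x=-4.146: |R|=1.66701 >1
  x=-3.769: |R|=1.20850 >1
So |R|<1 on (-3.5714, 0).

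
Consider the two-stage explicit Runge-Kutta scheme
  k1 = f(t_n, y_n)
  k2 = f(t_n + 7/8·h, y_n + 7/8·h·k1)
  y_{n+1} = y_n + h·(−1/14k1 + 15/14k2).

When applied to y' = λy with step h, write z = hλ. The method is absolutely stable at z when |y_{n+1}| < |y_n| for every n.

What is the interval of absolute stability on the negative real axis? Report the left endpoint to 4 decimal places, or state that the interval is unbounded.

(-1.0667, 0).

On y'=λy, z=hλ:
  k1=λy_n ⇒ h·k1=z·y_n;  k2=λ(1+7/8z)y_n ⇒ h·k2=z(1+7/8z)y_n
  y_{n+1}/y_n = 1 − 1/14z + 15/14z(1+7/8z) = 1 + z + 15/16z²
  so R(z) = 1 + z + 15/16z².

Need |R(x)|<1, x<0.
x=-0.51: |R|=0.7338
R=1: x+15/16x²=0 ⇒ x=−16/15=-1.0667; min R=1−1/(4·15/16)=0.7333>−1
Confirm numerically:
  x=-0.863: |R|=0.83522 <1
  x=-0.718: |R|=0.76530 <1
  x=-0.576: |R|=0.73504 <1
  x=-0.550: |R|=0.73359 <1
  x=-1.275: |R|=1.24902 >1
  x=-1.222: |R|=1.17795 >1
Stable set (-1.0667, 0).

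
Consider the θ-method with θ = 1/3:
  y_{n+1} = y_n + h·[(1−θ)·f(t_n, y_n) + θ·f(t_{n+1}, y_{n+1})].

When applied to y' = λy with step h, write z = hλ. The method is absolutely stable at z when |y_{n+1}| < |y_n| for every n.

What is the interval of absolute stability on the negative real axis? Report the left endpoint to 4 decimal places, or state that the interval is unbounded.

z∈(-6.0000,0).

With y'=λy (z=hλ):
  y_{n+1} = y_n + z·[2/3·y_n + 1/3·y_{n+1}] ⇒ (1 − 1/3z)y_{n+1} = (1 + 2/3z)y_n
  Hence R(z) = (1 + 2/3z)/(1 − 1/3z).

Need |R(x)|<1, x<0.
x=-0.51: |R|=0.5641
R=−1: 1+2/3x = −1+1/3x ⇒ -1/3x=2 ⇒ x=2/(-1/3)=-6.0000
Confirm numerically:
  x=-4.442: |R|=0.79065 <1
  x=-4.314: |R|=0.76948 <1
  x=-3.848: |R|=0.68575 <1
  x=-6.580: |R|=1.06054 >1
  x=-6.324: |R|=1.03475 >1
  x=-6.287: |R|=1.03090 >1
Stable set (-6.0000, 0).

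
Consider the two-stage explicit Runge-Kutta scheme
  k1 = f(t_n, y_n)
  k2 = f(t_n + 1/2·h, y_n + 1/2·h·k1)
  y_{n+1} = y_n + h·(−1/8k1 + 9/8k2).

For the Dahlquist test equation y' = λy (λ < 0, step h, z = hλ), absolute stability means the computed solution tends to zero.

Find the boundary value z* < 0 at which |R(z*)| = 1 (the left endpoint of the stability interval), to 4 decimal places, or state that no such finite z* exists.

Set f=λy, z=hλ:
  k1=λy_n ⇒ h·k1=z·y_n;  k2=λ(1+1/2z)y_n ⇒ h·k2=z(1+1/2z)y_n
  y_{n+1}/y_n = 1 − 1/8z + 9/8z(1+1/2z) = 1 + z + 9/16z²
  ⇒ R(z) = 1 + z + 9/16z².

Solve |R(x)|<1 on ℝ⁻.
x=-1.35: |R|=0.6752
R=1: x+9/16x²=0 ⇒ x=−16/9=-1.7778; min R=1−1/(4·9/16)=0.5556>−1
Confirm numerically:
  x=-1.625: |R|=0.86035 <1
  x=-1.149: |R|=0.59361 <1
  x=-1.107: |R|=0.58232 <1
  x=-2.366: |R|=1.78285 >1
  x=-1.987: |R|=1.23385 >1
So |R|<1 on (-1.7778, 0).

z* = -1.7778.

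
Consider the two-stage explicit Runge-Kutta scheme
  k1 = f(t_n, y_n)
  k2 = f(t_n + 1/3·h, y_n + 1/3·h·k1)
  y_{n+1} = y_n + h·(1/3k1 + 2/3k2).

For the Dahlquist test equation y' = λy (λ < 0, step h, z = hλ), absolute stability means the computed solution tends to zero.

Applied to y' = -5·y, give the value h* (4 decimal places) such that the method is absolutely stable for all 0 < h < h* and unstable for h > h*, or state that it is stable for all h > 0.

Test eqn y'=λy, z=hλ:
  k1=λy_n ⇒ h·k1=z·y_n;  k2=λ(1+1/3z)y_n ⇒ h·k2=z(1+1/3z)y_n
  y_{n+1}/y_n = 1 + 1/3z + 2/3z(1+1/3z) = 1 + z + 2/9z²
  Hence R(z) = 1 + z + 2/9z².

Boundary: |R(x)|=1, x<0.
x=-1.36: |R|=0.0510
R=1: x+2/9x²=0 ⇒ x=−9/2=-4.5000; min R=1−1/(4·2/9)=-0.1250>−1
Confirm numerically:
  x=-3.497: |R|=0.22056 <1
  x=-3.210: |R|=0.07980 <1
  x=-1.874: |R|=0.09358 <1
  x=-5.086: |R|=1.66231 >1
  x=-5.022: |R|=1.58255 >1
  x=-4.853: |R|=1.38069 >1
So |R|<1 on (-4.5000, 0).

(-4.5000,0); λ=-5 ⇒ h* = (9/2)/5 = 0.9000.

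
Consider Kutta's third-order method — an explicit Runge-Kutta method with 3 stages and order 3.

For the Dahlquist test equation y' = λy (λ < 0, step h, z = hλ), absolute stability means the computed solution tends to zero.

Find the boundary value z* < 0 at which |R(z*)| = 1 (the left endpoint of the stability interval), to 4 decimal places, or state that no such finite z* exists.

z* = -2.5127.

On y'=λy, z=hλ:
  order 3, 3-stage ⇒ R(z)=1+z+z^2/2+z^3/6
  (e.g. R(-1.68)=-0.05907, |R|=0.05907)

Solve |R(x)|<1 on ℝ⁻.
x=-1.68: |R|=0.0591
|R(-2.83)|=1.6031 |R(-1.79)|=0.1438 |R(-0.57)|=0.5616
Bisect:
  x_lo=-3.0801 |R|=2.2067  x_hi=-0.1068 |R|=0.8987
  mid=-1.59344 |R|=0.00178 →hi
  mid=-2.33677 |R|=0.73317 →hi
  mid=-2.70843 |R|=1.35196 →lo
  mid=-2.52260 |R|=1.01627 →lo
  mid=-2.42968 |R|=0.86855 →hi
  mid=-2.47614 |R|=0.94082 →hi
  mid=-2.49937 |R|=0.97814 →hi
  ...
  [-2.51280,-2.51262] ⇒ x*=-2.5127
So |R|<1 on (-2.5127, 0).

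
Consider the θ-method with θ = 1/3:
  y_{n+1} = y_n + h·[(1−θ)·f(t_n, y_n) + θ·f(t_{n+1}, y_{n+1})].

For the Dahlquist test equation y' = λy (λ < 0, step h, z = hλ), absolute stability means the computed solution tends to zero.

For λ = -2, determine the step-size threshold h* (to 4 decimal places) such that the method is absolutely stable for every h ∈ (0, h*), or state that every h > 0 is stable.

(-6.0000,0); λ=-2 ⇒ h* = (6)/2 = 3.0000.

On y'=λy, z=hλ:
  y_{n+1} = y_n + z·[2/3·y_n + 1/3·y_{n+1}] ⇒ (1 − 1/3z)y_{n+1} = (1 + 2/3z)y_n
  R(z) = (1 + 2/3z)/(1 − 1/3z).

Need |R(x)|<1, x<0.
x=-0.71: |R|=0.4259
R=−1: 1+2/3x = −1+1/3x ⇒ -1/3x=2 ⇒ x=2/(-1/3)=-6.0000
Confirm numerically:
  x=-5.398: |R|=0.92832 <1
  x=-4.941: |R|=0.86664 <1
  x=-4.383: |R|=0.78098 <1
  x=-6.317: |R|=1.03402 >1
  x=-6.271: |R|=1.02923 >1
Interval (-6.0000, 0).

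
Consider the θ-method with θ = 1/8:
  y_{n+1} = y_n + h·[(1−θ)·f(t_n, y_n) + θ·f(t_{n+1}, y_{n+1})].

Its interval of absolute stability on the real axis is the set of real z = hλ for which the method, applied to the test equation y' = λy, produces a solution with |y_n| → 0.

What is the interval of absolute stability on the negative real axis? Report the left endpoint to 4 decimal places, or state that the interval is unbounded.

z∈(-2.6667,0).

Set f=λy, z=hλ:
  y_{n+1} = y_n + z·[7/8·y_n + 1/8·y_{n+1}] ⇒ (1 − 1/8z)y_{n+1} = (1 + 7/8z)y_n
  so R(z) = (1 + 7/8z)/(1 − 1/8z).

Boundary: |R(x)|=1, x<0.
x=-1.56: |R|=0.3054
R=−1: 1+7/8x = −1+1/8x ⇒ -3/4x=2 ⇒ x=2/(-3/4)=-2.6667
Confirm numerically:
  x=-2.610: |R|=0.96795 <1
  x=-1.925: |R|=0.55164 <1
  x=-1.819: |R|=0.48202 <1
  x=-3.177: |R|=1.27396 >1
  x=-2.890: |R|=1.12305 >1
So |R|<1 on (-2.6667, 0).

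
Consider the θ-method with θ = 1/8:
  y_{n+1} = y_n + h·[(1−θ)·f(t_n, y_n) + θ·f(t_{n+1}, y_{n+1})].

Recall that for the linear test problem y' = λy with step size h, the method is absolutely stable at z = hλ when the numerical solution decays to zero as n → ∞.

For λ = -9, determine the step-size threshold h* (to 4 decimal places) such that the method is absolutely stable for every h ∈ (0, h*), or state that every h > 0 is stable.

(-2.6667,0); λ=-9 ⇒ h* = (8/3)/9 = 0.2963.

On y'=λy, z=hλ:
  y_{n+1} = y_n + z·[7/8·y_n + 1/8·y_{n+1}] ⇒ (1 − 1/8z)y_{n+1} = (1 + 7/8z)y_n
  ⇒ R(z) = (1 + 7/8z)/(1 − 1/8z).

Boundary: |R(x)|=1, x<0.
x=-1.05: |R|=0.0718
R=−1: 1+7/8x = −1+1/8x ⇒ -3/4x=2 ⇒ x=2/(-3/4)=-2.6667
Confirm numerically:
  x=-2.197: |R|=0.72364 <1
  x=-1.705: |R|=0.40546 <1
  x=-1.410: |R|=0.19872 <1
  x=-1.158: |R|=0.01157 <1
  x=-3.076: |R|=1.22174 >1
  x=-3.034: |R|=1.19975 >1
  x=-2.748: |R|=1.04540 >1
Interval (-2.6667, 0).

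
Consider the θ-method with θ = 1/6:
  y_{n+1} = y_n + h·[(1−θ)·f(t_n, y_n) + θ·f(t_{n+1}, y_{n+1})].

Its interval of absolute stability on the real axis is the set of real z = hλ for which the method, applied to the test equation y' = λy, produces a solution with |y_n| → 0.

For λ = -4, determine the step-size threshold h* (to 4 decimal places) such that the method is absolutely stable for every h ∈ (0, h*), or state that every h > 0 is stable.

On y'=λy, z=hλ:
  y_{n+1} = y_n + z·[5/6·y_n + 1/6·y_{n+1}] ⇒ (1 − 1/6z)y_{n+1} = (1 + 5/6z)y_n
  so R(z) = (1 + 5/6z)/(1 − 1/6z).

Boundary: |R(x)|=1, x<0.
x=-1.41: |R|=0.1417
R=−1: 1+5/6x = −1+1/6x ⇒ -2/3x=2 ⇒ x=2/(-2/3)=-3.0000
Confirm numerically:
  x=-1.951: |R|=0.47227 <1
  x=-1.566: |R|=0.24187 <1
  x=-1.387: |R|=0.12657 <1
  x=-3.402: |R|=1.17103 >1
  x=-3.318: |R|=1.13651 >1
Stable set (-3.0000, 0).

(-3.0000,0); λ=-4 ⇒ h* = (3)/4 = 0.7500.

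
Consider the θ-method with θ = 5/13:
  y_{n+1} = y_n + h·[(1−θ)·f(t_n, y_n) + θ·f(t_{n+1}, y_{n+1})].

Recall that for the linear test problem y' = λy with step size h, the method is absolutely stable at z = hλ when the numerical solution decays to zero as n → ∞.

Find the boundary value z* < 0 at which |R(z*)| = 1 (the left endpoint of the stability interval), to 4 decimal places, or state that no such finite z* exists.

z* = -8.6667.

On y'=λy, z=hλ:
  y_{n+1} = y_n + z·[8/13·y_n + 5/13·y_{n+1}] ⇒ (1 − 5/13z)y_{n+1} = (1 + 8/13z)y_n
  so R(z) = (1 + 8/13z)/(1 − 5/13z).

Need |R(x)|<1, x<0.
x=-0.66: |R|=0.4736
R=−1: 1+8/13x = −1+5/13x ⇒ -3/13x=2 ⇒ x=2/(-3/13)=-8.6667
Confirm numerically:
  x=-6.830: |R|=0.88314 <1
  x=-6.437: |R|=0.85196 <1
  x=-6.434: |R|=0.85172 <1
  x=-8.947: |R|=1.01457 >1
  x=-8.741: |R|=1.00393 >1
  x=-8.705: |R|=1.00203 >1
Stable set (-8.6667, 0).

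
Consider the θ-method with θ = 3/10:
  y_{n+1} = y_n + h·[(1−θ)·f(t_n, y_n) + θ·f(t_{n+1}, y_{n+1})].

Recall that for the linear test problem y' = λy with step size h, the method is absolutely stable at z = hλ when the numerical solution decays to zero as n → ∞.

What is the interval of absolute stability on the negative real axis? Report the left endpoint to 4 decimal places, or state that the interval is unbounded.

z∈(-5.0000,0).

On y'=λy, z=hλ:
  y_{n+1} = y_n + z·[7/10·y_n + 3/10·y_{n+1}] ⇒ (1 − 3/10z)y_{n+1} = (1 + 7/10z)y_n
  R(z) = (1 + 7/10z)/(1 − 3/10z).

Find x<0 with |R(x)|<1.
x=-1.56: |R|=0.0627
R=−1: 1+7/10x = −1+3/10x ⇒ -2/5x=2 ⇒ x=2/(-2/5)=-5.0000
Confirm numerically:
  x=-4.426: |R|=0.90137 <1
  x=-4.264: |R|=0.87083 <1
  x=-4.159: |R|=0.85034 <1
  x=-3.790: |R|=0.77351 <1
  x=-5.534: |R|=1.08029 >1
  x=-5.300: |R|=1.04633 >1
  x=-5.112: |R|=1.01768 >1
Interval (-5.0000, 0).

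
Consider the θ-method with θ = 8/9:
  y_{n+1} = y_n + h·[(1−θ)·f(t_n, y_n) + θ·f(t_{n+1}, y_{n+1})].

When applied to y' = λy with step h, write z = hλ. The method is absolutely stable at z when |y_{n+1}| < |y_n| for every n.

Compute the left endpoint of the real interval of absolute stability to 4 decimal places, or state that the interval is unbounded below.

On y'=λy, z=hλ:
  y_{n+1} = y_n + z·[1/9·y_n + 8/9·y_{n+1}] ⇒ (1 − 8/9z)y_{n+1} = (1 + 1/9z)y_n
  so R(z) = (1 + 1/9z)/(1 − 8/9z).

Boundary: |R(x)|=1, x<0.
x=-1.66: |R|=0.3294
x=-2: |R|=0.2800
x=-10: |R|=0.0112
x=-100: |R|=0.1125
θ=8/9≥1/2 ⇒ |1+1/9x|<|1−8/9x| ∀x<0 ⇒ interval (−∞,0).

unbounded; (−∞, 0).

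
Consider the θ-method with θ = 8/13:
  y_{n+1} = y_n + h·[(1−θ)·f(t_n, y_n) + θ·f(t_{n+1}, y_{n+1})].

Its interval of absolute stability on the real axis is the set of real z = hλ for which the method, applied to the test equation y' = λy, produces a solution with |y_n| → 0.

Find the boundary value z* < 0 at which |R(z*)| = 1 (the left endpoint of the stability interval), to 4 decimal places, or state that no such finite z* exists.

(−∞, 0) — no finite endpoint.

With y'=λy (z=hλ):
  y_{n+1} = y_n + z·[5/13·y_n + 8/13·y_{n+1}] ⇒ (1 − 8/13z)y_{n+1} = (1 + 5/13z)y_n
  so R(z) = (1 + 5/13z)/(1 − 8/13z).

Find x<0 with |R(x)|<1.
x=-1.76: |R|=0.1551
x=-2: |R|=0.1034
x=-10: |R|=0.3978
x=-100: |R|=0.5990
θ=8/13≥1/2 ⇒ |1+5/13x|<|1−8/13x| ∀x<0 ⇒ unbounded interval.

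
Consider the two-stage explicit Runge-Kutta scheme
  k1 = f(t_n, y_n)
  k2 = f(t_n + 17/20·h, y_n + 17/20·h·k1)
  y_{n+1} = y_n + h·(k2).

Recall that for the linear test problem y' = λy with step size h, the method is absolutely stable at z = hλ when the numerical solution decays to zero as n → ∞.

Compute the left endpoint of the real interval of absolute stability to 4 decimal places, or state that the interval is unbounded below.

left endpoint -1.1765.

Set f=λy, z=hλ:
  k1=λy_n ⇒ h·k1=z·y_n;  k2=λ(1+17/20z)y_n ⇒ h·k2=z(1+17/20z)y_n
  y_{n+1}/y_n = 1 + z(1+17/20z) = 1 + z + 17/20z²
  ⇒ R(z) = 1 + z + 17/20z².

Boundary: |R(x)|=1, x<0.
x=-1.72: |R|=1.7946
R=1: x+17/20x²=0 ⇒ x=−20/17=-1.1765; min R=1−1/(4·17/20)=0.7059>−1
Confirm numerically:
  x=-0.776: |R|=0.73585 <1
  x=-0.590: |R|=0.70588 <1
  x=-0.552: |R|=0.70700 <1
  x=-0.487: |R|=0.71459 <1
  x=-1.525: |R|=1.45178 >1
  x=-1.288: |R|=1.12210 >1
  x=-1.241: |R|=1.06807 >1
Stable set (-1.1765, 0).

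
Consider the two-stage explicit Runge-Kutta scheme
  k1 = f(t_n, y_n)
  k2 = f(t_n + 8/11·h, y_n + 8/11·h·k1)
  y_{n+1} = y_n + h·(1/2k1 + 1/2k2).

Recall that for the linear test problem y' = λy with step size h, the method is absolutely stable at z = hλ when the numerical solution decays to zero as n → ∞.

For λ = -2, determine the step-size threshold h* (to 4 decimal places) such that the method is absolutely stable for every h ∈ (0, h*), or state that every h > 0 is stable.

With y'=λy (z=hλ):
  k1=λy_n ⇒ h·k1=z·y_n;  k2=λ(1+8/11z)y_n ⇒ h·k2=z(1+8/11z)y_n
  y_{n+1}/y_n = 1 + 1/2z + 1/2z(1+8/11z) = 1 + z + 4/11z²
  Hence R(z) = 1 + z + 4/11z².

Boundary: |R(x)|=1, x<0.
x=-1.26: |R|=0.3173
R=1: x+4/11x²=0 ⇒ x=−11/4=-2.7500; min R=1−1/(4·4/11)=0.3125>−1
Confirm numerically:
  x=-2.473: |R|=0.75090 <1
  x=-2.352: |R|=0.65960 <1
  x=-1.932: |R|=0.42532 <1
  x=-3.201: |R|=1.52496 >1
  x=-3.105: |R|=1.40083 >1
  x=-3.069: |R|=1.35600 >1
Stable set (-2.7500, 0).

(-2.7500,0); λ=-2 ⇒ h* = (11/4)/2 = 1.3750.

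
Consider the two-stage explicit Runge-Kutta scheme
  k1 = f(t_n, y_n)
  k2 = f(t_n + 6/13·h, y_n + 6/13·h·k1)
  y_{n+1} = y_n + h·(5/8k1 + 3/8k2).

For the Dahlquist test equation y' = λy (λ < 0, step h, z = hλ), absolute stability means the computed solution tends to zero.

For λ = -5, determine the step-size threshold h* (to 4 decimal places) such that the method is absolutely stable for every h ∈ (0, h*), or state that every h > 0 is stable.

Test eqn y'=λy, z=hλ:
  k1=λy_n ⇒ h·k1=z·y_n;  k2=λ(1+6/13z)y_n ⇒ h·k2=z(1+6/13z)y_n
  y_{n+1}/y_n = 1 + 5/8z + 3/8z(1+6/13z) = 1 + z + 9/52z²
  R(z) = 1 + z + 9/52z².

Solve |R(x)|<1 on ℝ⁻.
x=-0.41: |R|=0.6191
R=1: x+9/52x²=0 ⇒ x=−52/9=-5.7778; min R=1−1/(4·9/52)=-0.4444>−1
Confirm numerically:
  x=-4.207: |R|=0.14374 <1
  x=-4.062: |R|=0.20626 <1
  x=-2.666: |R|=0.43585 <1
  x=-6.364: |R|=1.64570 >1
  x=-6.273: |R|=1.53767 >1
Interval (-5.7778, 0).

(-5.7778,0); λ=-5 ⇒ h* = (52/9)/5 = 1.1556.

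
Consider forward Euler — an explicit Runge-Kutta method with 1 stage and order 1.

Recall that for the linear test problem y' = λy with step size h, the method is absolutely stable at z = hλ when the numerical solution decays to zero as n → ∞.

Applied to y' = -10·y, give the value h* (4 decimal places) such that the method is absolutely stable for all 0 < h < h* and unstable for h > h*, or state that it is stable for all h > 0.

With y'=λy (z=hλ):
  order 1, 1-stage ⇒ R(z)=1+z
  (e.g. R(-0.4)=0.60000, |R|=0.60000)

Need |R(x)|<1, x<0.
x=-0.4: |R|=0.6000
|R(-1.62)|=0.6200 |R(-1.56)|=0.5600 |R(-0.78)|=0.2200
Bisect:
  x_lo=-2.4036 |R|=1.4036  x_hi=-0.1971 |R|=0.8029
  mid=-1.30032 |R|=0.30032 →hi
  mid=-1.85194 |R|=0.85194 →hi
  mid=-2.12775 |R|=1.12775 →lo
  mid=-1.98984 |R|=0.98984 →hi
  mid=-2.05880 |R|=1.05880 →lo
  mid=-2.02432 |R|=1.02432 →lo
  mid=-2.00708 |R|=1.00708 →lo
  mid=-1.99846 |R|=0.99846 →hi
  ...
  [-2.00008,-1.99995] ⇒ x*=-2.0000
Stable set (-2.0000, 0).

(-2.0000,0); λ=-10 ⇒ h* = 0.2000.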